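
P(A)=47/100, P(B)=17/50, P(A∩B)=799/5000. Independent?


P(A)×P(B) = 799/5000
P(A∩B) = 799/5000
Equal ✓ → Independent

Yes, independent


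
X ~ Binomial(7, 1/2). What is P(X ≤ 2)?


P(X ≤ 2) = Σ P(X=i) for i=0..2
P(X=0) = 1/128
P(X=1) = 7/128
P(X=2) = 21/128
Sum = 29/128

P(X ≤ 2) = 29/128 ≈ 22.66%


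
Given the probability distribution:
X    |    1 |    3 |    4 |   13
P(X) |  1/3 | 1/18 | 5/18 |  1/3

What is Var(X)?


E[X] = 107/18
E[X²] = 1109/18
Var(X) = E[X²] - (E[X])² = 1109/18 - 11449/324 = 8513/324

Var(X) = 8513/324 ≈ 26.2747


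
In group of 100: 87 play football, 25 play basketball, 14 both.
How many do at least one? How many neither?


|A∪B| = 87+25-14 = 98
Neither = 100-98 = 2

At least one: 98; Neither: 2


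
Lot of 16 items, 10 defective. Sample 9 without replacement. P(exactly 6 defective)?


Hypergeometric: C(10,6)×C(6,3)/C(16,9)
= 210×20/11440 = 105/286

P(X=6) = 105/286 ≈ 36.71%


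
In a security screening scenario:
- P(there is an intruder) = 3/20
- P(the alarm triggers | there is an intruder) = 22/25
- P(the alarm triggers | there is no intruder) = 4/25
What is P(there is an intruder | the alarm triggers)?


Using Bayes' theorem:
P(A|B) = P(B|A)·P(A) / P(B)

P(the alarm triggers) = 22/25 × 3/20 + 4/25 × 17/20
= 33/250 + 17/125 = 67/250

P(there is an intruder|the alarm triggers) = (33/250) / (67/250) = 33/67

P(there is an intruder|the alarm triggers) = 33/67 ≈ 49.25%


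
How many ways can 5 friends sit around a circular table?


Circular arrangements of 5 distinct objects: fix one position to break rotational symmetry.
(n-1)! = 4! = 24

24


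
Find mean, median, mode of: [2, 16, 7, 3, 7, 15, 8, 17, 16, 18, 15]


Sorted: [2, 3, 7, 7, 8, 15, 15, 16, 16, 17, 18]
Mean = 124/11
Median = 15
Freq: {2: 1, 16: 2, 7: 2, 3: 1, 15: 2, 8: 1, 17: 1, 18: 1}
Mode: [7, 15, 16]

Mean=124/11, Median=15, Mode=[7, 15, 16]


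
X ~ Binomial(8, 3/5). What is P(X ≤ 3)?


P(X ≤ 3) = Σ P(X=i) for i=0..3
P(X=0) = 256/390625
P(X=1) = 3072/390625
P(X=2) = 16128/390625
P(X=3) = 48384/390625
Sum = 13568/78125

P(X ≤ 3) = 13568/78125 ≈ 17.37%


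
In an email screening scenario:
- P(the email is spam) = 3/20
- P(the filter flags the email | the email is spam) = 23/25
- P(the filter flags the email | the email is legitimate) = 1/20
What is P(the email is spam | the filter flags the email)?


Using Bayes' theorem:
P(A|B) = P(B|A)·P(A) / P(B)

P(the filter flags the email) = 23/25 × 3/20 + 1/20 × 17/20
= 69/500 + 17/400 = 361/2000

P(the email is spam|the filter flags the email) = (69/500) / (361/2000) = 276/361

P(the email is spam|the filter flags the email) = 276/361 ≈ 76.45%


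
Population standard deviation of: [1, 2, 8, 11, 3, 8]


Mean = 33/6 = 11/2
  (1-11/2)²=81/4
  (2-11/2)²=49/4
  (8-11/2)²=25/4
  (11-11/2)²=121/4
  (3-11/2)²=25/4
  (8-11/2)²=25/4
Σ(x-μ)² = 163/2
σ² = (163/2)/6 = 163/12

σ = √(163/12) ≈ 3.6856


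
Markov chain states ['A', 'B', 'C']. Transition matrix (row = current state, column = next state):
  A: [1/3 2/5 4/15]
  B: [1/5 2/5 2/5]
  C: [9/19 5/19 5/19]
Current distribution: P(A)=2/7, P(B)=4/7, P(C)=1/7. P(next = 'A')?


P(next=A) = Σᵢ P(now=i)×P(i→A)
= 2/7×1/3 + 4/7×1/5 + 1/7×9/19
= 2/21 + 4/35 + 9/133 = 79/285

P = 79/285 ≈ 0.2772


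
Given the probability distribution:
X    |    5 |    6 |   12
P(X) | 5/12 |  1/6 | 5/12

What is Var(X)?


E[X] = 97/12
E[X²] = 917/12
Var(X) = E[X²] - (E[X])² = 917/12 - 9409/144 = 1595/144

Var(X) = 1595/144 ≈ 11.0764


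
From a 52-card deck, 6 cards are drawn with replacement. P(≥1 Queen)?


P(not a Queen) = 48/52 = 12/13
P(none in 6 draws) = (12/13)^6 = 2985984/4826809
P(≥1 Queen) = 1 - 2985984/4826809 = 1840825/4826809

P = 1840825/4826809 ≈ 38.14%


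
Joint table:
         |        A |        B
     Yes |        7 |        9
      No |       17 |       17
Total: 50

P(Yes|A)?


P(Yes|A) = 7/(7+17) = 7/24

P = 7/24 ≈ 29.17%


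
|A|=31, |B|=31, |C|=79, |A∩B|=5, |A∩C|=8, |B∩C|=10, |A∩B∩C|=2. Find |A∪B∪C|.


|A∪B∪C| = 31+31+79-5-8-10+2 = 120

|A∪B∪C| = 120


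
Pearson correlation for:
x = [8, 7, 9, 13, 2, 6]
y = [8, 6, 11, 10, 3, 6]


n=6, Σx=45, Σy=44, Σxy=377, Σx²=403, Σy²=366
r = (6×377 - 45×44)/√((6×403 - 45²)(6×366 - 44²))
= 282/√(393×260) = 282/√102180 ≈ 282/319.6561 ≈ 0.8822

r ≈ 0.8822


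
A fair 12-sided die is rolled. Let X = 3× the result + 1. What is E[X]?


E[die] = (1+12)/2 = 13/2
E[X] = 3×13/2 + 1 = 41/2

E[X] = 41/2


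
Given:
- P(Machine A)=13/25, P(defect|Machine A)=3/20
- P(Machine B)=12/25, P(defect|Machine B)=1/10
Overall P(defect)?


P(B) = Σ P(B|Aᵢ)×P(Aᵢ)
  3/20×13/25 = 39/500
  1/10×12/25 = 6/125
Sum = 63/500

P(defect) = 63/500 ≈ 12.60%


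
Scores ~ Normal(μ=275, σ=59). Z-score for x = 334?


z = (x - μ)/σ = (334 - 275)/59 = 1.0

z = 1.0


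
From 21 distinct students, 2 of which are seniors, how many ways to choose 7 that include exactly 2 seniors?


Choose 2 of the 2 seniors and 5 of the other 19 students:
C(2,2)×C(19,5) = 1×11628 = 11628

11628


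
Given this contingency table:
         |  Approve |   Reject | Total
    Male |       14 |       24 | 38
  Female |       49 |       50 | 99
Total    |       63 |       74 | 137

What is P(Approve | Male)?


P(Approve | Male) = 14/(14+24) = 14/38 = 7/19

P(Approve|Male) = 7/19 ≈ 36.84%


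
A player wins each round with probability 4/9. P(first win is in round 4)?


Geometric: P(X=4) = (1-p)^(k-1)×p = (5/9)^3×4/9 = 500/6561

P(X=4) = 500/6561 ≈ 7.62%


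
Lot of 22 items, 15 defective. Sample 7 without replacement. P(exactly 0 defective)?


Hypergeometric: C(15,0)×C(7,7)/C(22,7)
= 1×1/170544 = 1/170544

P(X=0) = 1/170544 ≈ 0.00%


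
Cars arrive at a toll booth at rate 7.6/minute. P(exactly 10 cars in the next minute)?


Poisson(λ=7.6): P(X=10) = e^(-λ)×λ^k/k!
= e^(-7.6) × 7.6^10 / 10!
≈ 0.0005004514334 × 642888893.234 / 3628800 ≈ 0.088661

P(X=10) ≈ 0.088661 ≈ 8.87%


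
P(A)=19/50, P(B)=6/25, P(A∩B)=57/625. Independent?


P(A)×P(B) = 57/625
P(A∩B) = 57/625
Equal ✓ → Independent

Yes, independent


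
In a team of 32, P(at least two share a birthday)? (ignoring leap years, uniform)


P(all different) = Π(365-i)/365 for i=0..31
= 0.246652
P(match) = 1 - 0.246652 = 0.753348

P ≈ 0.7533 ≈ 75.33%


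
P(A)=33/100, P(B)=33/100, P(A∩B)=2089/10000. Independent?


P(A)×P(B) = 1089/10000
P(A∩B) = 2089/10000
Not equal → NOT independent

No, not independent


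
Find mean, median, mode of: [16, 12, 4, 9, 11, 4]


Sorted: [4, 4, 9, 11, 12, 16]
Mean = 56/6 = 28/3
Median = 10
Freq: {16: 1, 12: 1, 4: 2, 9: 1, 11: 1}
Mode: [4]

Mean=28/3, Median=10, Mode=4


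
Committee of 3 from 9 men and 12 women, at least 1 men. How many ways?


Count by #men:
  1M,2W: C(9,1)×C(12,2)=594
  2M,1W: C(9,2)×C(12,1)=432
  3M,0W: C(9,3)×C(12,0)=84
Total = 1110

1110


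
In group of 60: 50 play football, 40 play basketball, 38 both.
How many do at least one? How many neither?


|A∪B| = 50+40-38 = 52
Neither = 60-52 = 8

At least one: 52; Neither: 8


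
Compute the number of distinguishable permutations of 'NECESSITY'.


Letters: 9, freq: {'N': 1, 'E': 2, 'C': 1, 'S': 2, 'I': 1, 'T': 1, 'Y': 1}
9!/(1!×2!×1!×2!×1!×1!×1!) = 362880/4 = 90720

90720


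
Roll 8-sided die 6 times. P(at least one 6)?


P(no 6)^6 = (7/8)^6 = 117649/262144
P(≥1) = 1 - 117649/262144 = 144495/262144

P = 144495/262144 ≈ 55.12%


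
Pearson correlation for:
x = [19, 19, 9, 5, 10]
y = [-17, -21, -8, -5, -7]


n=5, Σx=62, Σy=-58, Σxy=-889, Σx²=928, Σy²=868
r = (5×(-889) - 62×(-58))/√((5×928 - 62²)(5×868 - (-58)²))
= -849/√(796×976) = -849/√776896 ≈ -849/881.4170 ≈ -0.9632

r ≈ -0.9632


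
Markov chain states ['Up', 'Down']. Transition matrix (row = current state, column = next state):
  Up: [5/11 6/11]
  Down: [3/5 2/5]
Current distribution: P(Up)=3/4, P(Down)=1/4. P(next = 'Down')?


P(next=Down) = Σᵢ P(now=i)×P(i→Down)
= 3/4×6/11 + 1/4×2/5
= 9/22 + 1/10 = 28/55

P = 28/55 ≈ 0.5091


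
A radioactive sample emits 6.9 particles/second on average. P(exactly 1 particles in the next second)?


Poisson(λ=6.9): P(X=1) = e^(-λ)×λ^k/k!
= e^(-6.9) × 6.9^1 / 1!
≈ 0.001007785429 × 6.9 / 1 ≈ 0.006954

P(X=1) ≈ 0.006954 ≈ 0.70%


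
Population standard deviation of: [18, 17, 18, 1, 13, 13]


Mean = 80/6 = 40/3
  (18-40/3)²=196/9
  (17-40/3)²=121/9
  (18-40/3)²=196/9
  (1-40/3)²=1369/9
  (13-40/3)²=1/9
  (13-40/3)²=1/9
Σ(x-μ)² = 628/3
σ² = (628/3)/6 = 314/9

σ = √(314/9) ≈ 5.9067


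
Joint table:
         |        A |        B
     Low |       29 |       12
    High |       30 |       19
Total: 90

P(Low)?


P(Low) = (29+12)/90 = 41/90

P(Low) = 41/90 ≈ 45.56%


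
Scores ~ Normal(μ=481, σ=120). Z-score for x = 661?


z = (x - μ)/σ = (661 - 481)/120 = 1.5

z = 1.5


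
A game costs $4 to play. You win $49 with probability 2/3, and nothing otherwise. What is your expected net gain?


E[gain] = (49-4)×2/3 + (-4)×1/3
= 30 - 4/3 = 86/3

Expected net gain = $86/3 ≈ $28.67


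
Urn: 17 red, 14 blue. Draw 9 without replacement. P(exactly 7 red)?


Hypergeometric: C(17,7)×C(14,2)/C(31,9)
= 19448×91/20160075 = 136136/1550775

P(X=7) = 136136/1550775 ≈ 8.78%


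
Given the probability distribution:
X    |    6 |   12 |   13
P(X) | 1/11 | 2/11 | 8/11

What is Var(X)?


E[X] = 134/11
E[X²] = 1676/11
Var(X) = E[X²] - (E[X])² = 1676/11 - 17956/121 = 480/121

Var(X) = 480/121 ≈ 3.9669


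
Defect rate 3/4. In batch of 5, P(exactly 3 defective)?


Binomial: P(X=3) = C(5,3)×p^3×(1-p)^2
= 10 × 27/64 × 1/16 = 135/512

P(X=3) = 135/512 ≈ 26.37%


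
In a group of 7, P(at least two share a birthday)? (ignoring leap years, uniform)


P(all different) = Π(365-i)/365 for i=0..6
= 0.943764
P(match) = 1 - 0.943764 = 0.056236

P ≈ 0.0562 ≈ 5.62%


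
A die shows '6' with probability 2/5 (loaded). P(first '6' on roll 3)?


Geometric: P(X=3) = (1-p)^(k-1)×p = (3/5)^2×2/5 = 18/125

P(X=3) = 18/125 ≈ 14.40%


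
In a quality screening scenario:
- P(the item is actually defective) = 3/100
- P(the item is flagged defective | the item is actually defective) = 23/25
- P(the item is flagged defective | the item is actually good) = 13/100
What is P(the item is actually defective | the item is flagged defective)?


Using Bayes' theorem:
P(A|B) = P(B|A)·P(A) / P(B)

P(the item is flagged defective) = 23/25 × 3/100 + 13/100 × 97/100
= 69/2500 + 1261/10000 = 1537/10000

P(the item is actually defective|the item is flagged defective) = (69/2500) / (1537/10000) = 276/1537

P(the item is actually defective|the item is flagged defective) = 276/1537 ≈ 17.96%


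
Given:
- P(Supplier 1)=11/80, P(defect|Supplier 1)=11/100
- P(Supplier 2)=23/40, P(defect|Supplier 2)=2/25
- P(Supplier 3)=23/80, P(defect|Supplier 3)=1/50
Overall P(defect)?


P(B) = Σ P(B|Aᵢ)×P(Aᵢ)
  11/100×11/80 = 121/8000
  2/25×23/40 = 23/500
  1/50×23/80 = 23/4000
Sum = 107/1600

P(defect) = 107/1600 ≈ 6.69%


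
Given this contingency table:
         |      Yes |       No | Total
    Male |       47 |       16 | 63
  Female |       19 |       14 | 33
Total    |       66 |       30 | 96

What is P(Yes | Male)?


P(Yes | Male) = 47/(47+16) = 47/63

P(Yes|Male) = 47/63 ≈ 74.60%


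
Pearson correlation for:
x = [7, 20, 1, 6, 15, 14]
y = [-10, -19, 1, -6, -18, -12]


n=6, Σx=63, Σy=-64, Σxy=-923, Σx²=907, Σy²=966
r = (6×(-923) - 63×(-64))/√((6×907 - 63²)(6×966 - (-64)²))
= -1506/√(1473×1700) = -1506/√2504100 ≈ -1506/1582.4348 ≈ -0.9517

r ≈ -0.9517


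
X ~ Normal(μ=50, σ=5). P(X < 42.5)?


z = (42.5-50)/5 = -1.5
P(Z < -1.5) = 0.0668

P(X < 42.5) ≈ 0.0668


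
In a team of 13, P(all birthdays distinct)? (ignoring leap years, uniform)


P(all different) = Π(365-i)/365 for i=0..12
= (365/365)×(364/365)×...×(353/365)
= 0.805590

P ≈ 0.8056 ≈ 80.56%


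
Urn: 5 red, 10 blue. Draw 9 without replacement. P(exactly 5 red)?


Hypergeometric: C(5,5)×C(10,4)/C(15,9)
= 1×210/5005 = 6/143

P(X=5) = 6/143 ≈ 4.20%


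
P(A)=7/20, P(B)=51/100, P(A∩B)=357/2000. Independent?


P(A)×P(B) = 357/2000
P(A∩B) = 357/2000
Equal ✓ → Independent

Yes, independent


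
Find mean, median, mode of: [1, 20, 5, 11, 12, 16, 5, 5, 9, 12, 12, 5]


Sorted: [1, 5, 5, 5, 5, 9, 11, 12, 12, 12, 16, 20]
Mean = 113/12
Median = 10
Freq: {1: 1, 20: 1, 5: 4, 11: 1, 12: 3, 16: 1, 9: 1}
Mode: [5]

Mean=113/12, Median=10, Mode=5


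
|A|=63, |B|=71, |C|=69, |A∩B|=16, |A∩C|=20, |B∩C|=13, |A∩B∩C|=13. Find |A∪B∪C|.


|A∪B∪C| = 63+71+69-16-20-13+13 = 167

|A∪B∪C| = 167


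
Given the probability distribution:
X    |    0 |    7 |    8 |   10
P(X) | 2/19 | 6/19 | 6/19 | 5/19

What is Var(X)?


E[X] = 140/19
E[X²] = 62
Var(X) = E[X²] - (E[X])² = 62 - 19600/361 = 2782/361

Var(X) = 2782/361 ≈ 7.7064


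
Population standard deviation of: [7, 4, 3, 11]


Mean = 25/4
  (7-25/4)²=9/16
  (4-25/4)²=81/16
  (3-25/4)²=169/16
  (11-25/4)²=361/16
Σ(x-μ)² = 155/4
σ² = (155/4)/4 = 155/16

σ = √(155/16) ≈ 3.1125


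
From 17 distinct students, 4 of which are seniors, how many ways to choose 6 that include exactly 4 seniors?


Choose 4 of the 4 seniors and 2 of the other 13 students:
C(4,4)×C(13,2) = 1×78 = 78

78


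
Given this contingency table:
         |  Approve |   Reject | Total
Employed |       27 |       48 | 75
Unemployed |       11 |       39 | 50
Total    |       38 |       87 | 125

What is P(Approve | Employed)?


P(Approve | Employed) = 27/(27+48) = 27/75 = 9/25

P(Approve|Employed) = 9/25 ≈ 36.00%


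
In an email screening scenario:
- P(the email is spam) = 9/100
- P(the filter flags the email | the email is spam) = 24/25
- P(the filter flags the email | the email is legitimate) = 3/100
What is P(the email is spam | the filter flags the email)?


Using Bayes' theorem:
P(A|B) = P(B|A)·P(A) / P(B)

P(the filter flags the email) = 24/25 × 9/100 + 3/100 × 91/100
= 54/625 + 273/10000 = 1137/10000

P(the email is spam|the filter flags the email) = (54/625) / (1137/10000) = 288/379

P(the email is spam|the filter flags the email) = 288/379 ≈ 75.99%


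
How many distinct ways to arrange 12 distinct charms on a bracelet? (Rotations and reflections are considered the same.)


Free circular arrangements: rotations and reflections both identified.
(n-1)!/2 = 11!/2 = 39916800/2 = 19958400

19958400


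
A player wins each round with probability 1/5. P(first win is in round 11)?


Geometric: P(X=11) = (1-p)^(k-1)×p = (4/5)^10×1/5 = 1048576/48828125

P(X=11) = 1048576/48828125 ≈ 2.15%


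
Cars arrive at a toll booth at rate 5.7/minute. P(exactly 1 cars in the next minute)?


Poisson(λ=5.7): P(X=1) = e^(-λ)×λ^k/k!
= e^(-5.7) × 5.7^1 / 1!
≈ 0.003345965457 × 5.7 / 1 ≈ 0.019072

P(X=1) ≈ 0.019072 ≈ 1.91%


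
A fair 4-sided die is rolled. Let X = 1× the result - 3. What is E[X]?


E[die] = (1+4)/2 = 5/2
E[X] = 1×5/2 - 3 = -1/2

E[X] = -1/2


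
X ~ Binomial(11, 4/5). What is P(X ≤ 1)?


P(X ≤ 1) = Σ P(X=i) for i=0..1
P(X=0) = 1/48828125
P(X=1) = 44/48828125
Sum = 9/9765625

P(X ≤ 1) = 9/9765625 ≈ 0.00%


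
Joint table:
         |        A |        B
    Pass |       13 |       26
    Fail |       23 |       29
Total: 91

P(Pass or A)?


P(Pass∨A) = P(Pass) + P(A) - P(Pass∧A)
= (39 + 36 - 13)/91 = 62/91

P = 62/91 ≈ 68.13%


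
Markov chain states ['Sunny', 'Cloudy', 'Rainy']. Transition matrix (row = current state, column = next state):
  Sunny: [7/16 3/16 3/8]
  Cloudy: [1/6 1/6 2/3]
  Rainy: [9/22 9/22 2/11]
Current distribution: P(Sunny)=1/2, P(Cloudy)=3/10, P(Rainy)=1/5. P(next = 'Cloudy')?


P(next=Cloudy) = Σᵢ P(now=i)×P(i→Cloudy)
= 1/2×3/16 + 3/10×1/6 + 1/5×9/22
= 3/32 + 1/20 + 9/110 = 397/1760

P = 397/1760 ≈ 0.2256


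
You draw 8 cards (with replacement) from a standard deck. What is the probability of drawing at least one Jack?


P(not a Jack) = 48/52 = 12/13
P(none in 8 draws) = (12/13)^8 = 429981696/815730721
P(≥1 Jack) = 1 - 429981696/815730721 = 385749025/815730721

P = 385749025/815730721 ≈ 47.29%


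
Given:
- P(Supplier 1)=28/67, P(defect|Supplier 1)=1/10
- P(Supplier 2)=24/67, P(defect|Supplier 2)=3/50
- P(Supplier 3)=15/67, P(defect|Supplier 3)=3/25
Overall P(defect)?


P(B) = Σ P(B|Aᵢ)×P(Aᵢ)
  1/10×28/67 = 14/335
  3/50×24/67 = 36/1675
  3/25×15/67 = 9/335
Sum = 151/1675

P(defect) = 151/1675 ≈ 9.01%


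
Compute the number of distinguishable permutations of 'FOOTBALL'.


Letters: 8, freq: {'F': 1, 'O': 2, 'T': 1, 'B': 1, 'A': 1, 'L': 2}
8!/(1!×2!×1!×1!×1!×2!) = 40320/4 = 10080

10080


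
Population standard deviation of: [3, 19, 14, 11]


Mean = 47/4
  (3-47/4)²=1225/16
  (19-47/4)²=841/16
  (14-47/4)²=81/16
  (11-47/4)²=9/16
Σ(x-μ)² = 539/4
σ² = (539/4)/4 = 539/16

σ = √(539/16) ≈ 5.8041


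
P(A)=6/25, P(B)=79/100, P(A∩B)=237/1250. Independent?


P(A)×P(B) = 237/1250
P(A∩B) = 237/1250
Equal ✓ → Independent

Yes, independent


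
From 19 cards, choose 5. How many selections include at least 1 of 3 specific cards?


Complement: C(19,5) - C(16,5) = 11628 - 4368 = 7260

7260


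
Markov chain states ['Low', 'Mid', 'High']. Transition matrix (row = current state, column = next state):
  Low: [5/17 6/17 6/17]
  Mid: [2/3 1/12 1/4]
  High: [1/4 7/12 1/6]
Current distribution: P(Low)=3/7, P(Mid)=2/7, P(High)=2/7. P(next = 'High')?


P(next=High) = Σᵢ P(now=i)×P(i→High)
= 3/7×6/17 + 2/7×1/4 + 2/7×1/6
= 18/119 + 1/14 + 1/21 = 193/714

P = 193/714 ≈ 0.2703


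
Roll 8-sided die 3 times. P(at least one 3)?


P(no 3)^3 = (7/8)^3 = 343/512
P(≥1) = 1 - 343/512 = 169/512

P = 169/512 ≈ 33.01%


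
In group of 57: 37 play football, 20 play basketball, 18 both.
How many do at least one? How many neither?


|A∪B| = 37+20-18 = 39
Neither = 57-39 = 18

At least one: 39; Neither: 18


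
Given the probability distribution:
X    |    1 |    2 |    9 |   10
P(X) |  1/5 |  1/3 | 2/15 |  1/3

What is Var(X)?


E[X] = 27/5
E[X²] = 137/3
Var(X) = E[X²] - (E[X])² = 137/3 - 729/25 = 1238/75

Var(X) = 1238/75 ≈ 16.5067


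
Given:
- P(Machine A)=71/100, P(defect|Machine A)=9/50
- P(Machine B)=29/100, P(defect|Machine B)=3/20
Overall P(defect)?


P(B) = Σ P(B|Aᵢ)×P(Aᵢ)
  9/50×71/100 = 639/5000
  3/20×29/100 = 87/2000
Sum = 1713/10000

P(defect) = 1713/10000 ≈ 17.13%


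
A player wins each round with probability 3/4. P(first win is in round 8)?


Geometric: P(X=8) = (1-p)^(k-1)×p = (1/4)^7×3/4 = 3/65536

P(X=8) = 3/65536 ≈ 0.00%


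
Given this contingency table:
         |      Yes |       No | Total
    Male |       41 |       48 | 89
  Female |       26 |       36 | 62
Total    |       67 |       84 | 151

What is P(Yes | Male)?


P(Yes | Male) = 41/(41+48) = 41/89

P(Yes|Male) = 41/89 ≈ 46.07%


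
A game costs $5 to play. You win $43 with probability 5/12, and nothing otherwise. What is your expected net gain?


E[gain] = (43-5)×5/12 + (-5)×7/12
= 95/6 - 35/12 = 155/12

Expected net gain = $155/12 ≈ $12.92


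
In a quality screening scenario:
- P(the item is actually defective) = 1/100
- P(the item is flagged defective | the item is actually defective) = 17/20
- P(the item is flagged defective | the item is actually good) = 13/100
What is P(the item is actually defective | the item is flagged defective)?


Using Bayes' theorem:
P(A|B) = P(B|A)·P(A) / P(B)

P(the item is flagged defective) = 17/20 × 1/100 + 13/100 × 99/100
= 17/2000 + 1287/10000 = 343/2500

P(the item is actually defective|the item is flagged defective) = (17/2000) / (343/2500) = 85/1372

P(the item is actually defective|the item is flagged defective) = 85/1372 ≈ 6.20%


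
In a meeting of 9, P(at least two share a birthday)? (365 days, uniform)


P(all different) = Π(365-i)/365 for i=0..8
= 0.905376
P(match) = 1 - 0.905376 = 0.094624

P ≈ 0.0946 ≈ 9.46%


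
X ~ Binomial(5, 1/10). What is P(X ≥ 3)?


P(X ≥ 3) = Σ P(X=i) for i=3..5
P(X=3) = 81/10000
P(X=4) = 9/20000
P(X=5) = 1/100000
Sum = 107/12500

P(X ≥ 3) = 107/12500 ≈ 0.86%


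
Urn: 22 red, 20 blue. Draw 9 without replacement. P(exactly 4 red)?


Hypergeometric: C(22,4)×C(20,5)/C(42,9)
= 7315×15504/445891810 = 5016/19721

P(X=4) = 5016/19721 ≈ 25.43%


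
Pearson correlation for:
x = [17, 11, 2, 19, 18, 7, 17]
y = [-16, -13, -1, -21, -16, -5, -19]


n=7, Σx=91, Σy=-91, Σxy=-1462, Σx²=1437, Σy²=1509
r = (7×(-1462) - 91×(-91))/√((7×1437 - 91²)(7×1509 - (-91)²))
= -1953/√(1778×2282) = -1953/√4057396 ≈ -1953/2014.2979 ≈ -0.9696

r ≈ -0.9696


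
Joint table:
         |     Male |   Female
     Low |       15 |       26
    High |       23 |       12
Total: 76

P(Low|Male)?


P(Low|Male) = 15/(15+23) = 15/38

P = 15/38 ≈ 39.47%


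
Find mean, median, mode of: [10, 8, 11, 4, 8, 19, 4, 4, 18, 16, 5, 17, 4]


Sorted: [4, 4, 4, 4, 5, 8, 8, 10, 11, 16, 17, 18, 19]
Mean = 128/13
Median = 8
Freq: {10: 1, 8: 2, 11: 1, 4: 4, 19: 1, 18: 1, 16: 1, 5: 1, 17: 1}
Mode: [4]

Mean=128/13, Median=8, Mode=4


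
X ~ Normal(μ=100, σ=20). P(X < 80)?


z = (80-100)/20 = -1.0
P(Z < -1.0) = 0.1587

P(X < 80) ≈ 0.1587


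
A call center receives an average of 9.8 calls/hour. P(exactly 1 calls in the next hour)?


Poisson(λ=9.8): P(X=1) = e^(-λ)×λ^k/k!
= e^(-9.8) × 9.8^1 / 1!
≈ 5.545159943e-05 × 9.8 / 1 ≈ 0.000543

P(X=1) ≈ 0.000543 ≈ 0.05%


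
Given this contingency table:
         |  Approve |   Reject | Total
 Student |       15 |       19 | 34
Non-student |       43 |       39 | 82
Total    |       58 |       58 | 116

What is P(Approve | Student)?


P(Approve | Student) = 15/(15+19) = 15/34

P(Approve|Student) = 15/34 ≈ 44.12%


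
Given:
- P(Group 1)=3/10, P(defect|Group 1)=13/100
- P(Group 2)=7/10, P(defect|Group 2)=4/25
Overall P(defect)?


P(B) = Σ P(B|Aᵢ)×P(Aᵢ)
  13/100×3/10 = 39/1000
  4/25×7/10 = 14/125
Sum = 151/1000

P(defect) = 151/1000 ≈ 15.10%


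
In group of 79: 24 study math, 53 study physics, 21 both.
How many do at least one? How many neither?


|A∪B| = 24+53-21 = 56
Neither = 79-56 = 23

At least one: 56; Neither: 23


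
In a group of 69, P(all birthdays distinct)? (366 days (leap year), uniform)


P(all different) = Π(366-i)/366 for i=0..68
= (366/366)×(365/366)×...×(298/366)
= 0.001057

P ≈ 0.0011 ≈ 0.11%


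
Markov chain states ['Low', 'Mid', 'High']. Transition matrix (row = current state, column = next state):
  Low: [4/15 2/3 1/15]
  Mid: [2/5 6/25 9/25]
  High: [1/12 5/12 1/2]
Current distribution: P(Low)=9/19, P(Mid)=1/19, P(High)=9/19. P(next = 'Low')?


P(next=Low) = Σᵢ P(now=i)×P(i→Low)
= 9/19×4/15 + 1/19×2/5 + 9/19×1/12
= 12/95 + 2/95 + 3/76 = 71/380

P = 71/380 ≈ 0.1868


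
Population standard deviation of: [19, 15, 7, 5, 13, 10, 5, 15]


Mean = 89/8
  (19-89/8)²=3969/64
  (15-89/8)²=961/64
  (7-89/8)²=1089/64
  (5-89/8)²=2401/64
  (13-89/8)²=225/64
  (10-89/8)²=81/64
  (5-89/8)²=2401/64
  (15-89/8)²=961/64
Σ(x-μ)² = 1511/8
σ² = (1511/8)/8 = 1511/64

σ = √(1511/64) ≈ 4.8589


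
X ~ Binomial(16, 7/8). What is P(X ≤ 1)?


P(X ≤ 1) = Σ P(X=i) for i=0..1
P(X=0) = 1/281474976710656
P(X=1) = 7/17592186044416
Sum = 113/281474976710656

P(X ≤ 1) = 113/281474976710656 ≈ 0.00%


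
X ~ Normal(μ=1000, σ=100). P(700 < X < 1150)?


z₁=(700-1000)/100=-3.0, z₂=(1150-1000)/100=1.5
P = Φ(1.5) - Φ(-3.0) = 0.933193 - 0.001350 = 0.931843 ≈ 0.9318

P(700 < X < 1150) ≈ 0.9318


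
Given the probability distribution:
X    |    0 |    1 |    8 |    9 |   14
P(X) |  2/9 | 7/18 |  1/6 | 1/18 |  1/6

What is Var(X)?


E[X] = 41/9
E[X²] = 434/9
Var(X) = E[X²] - (E[X])² = 434/9 - 1681/81 = 2225/81

Var(X) = 2225/81 ≈ 27.4691


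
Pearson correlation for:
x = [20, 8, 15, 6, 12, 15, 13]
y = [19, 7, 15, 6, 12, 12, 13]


n=7, Σx=89, Σy=84, Σxy=1190, Σx²=1263, Σy²=1128
r = (7×1190 - 89×84)/√((7×1263 - 89²)(7×1128 - 84²))
= 854/√(920×840) = 854/√772800 ≈ 854/879.0904 ≈ 0.9715

r ≈ 0.9715


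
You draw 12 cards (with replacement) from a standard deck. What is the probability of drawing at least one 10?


P(not a 10) = 48/52 = 12/13
P(none in 12 draws) = (12/13)^12 = 8916100448256/23298085122481
P(≥1 10) = 1 - 8916100448256/23298085122481 = 14381984674225/23298085122481

P = 14381984674225/23298085122481 ≈ 61.73%


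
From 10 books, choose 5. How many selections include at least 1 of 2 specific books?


Complement: C(10,5) - C(8,5) = 252 - 56 = 196

196


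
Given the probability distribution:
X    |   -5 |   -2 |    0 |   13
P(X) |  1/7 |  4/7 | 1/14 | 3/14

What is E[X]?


E[X] = Σ x·P(X=x)
= (-5)×(1/7) + (-2)×(4/7) + (0)×(1/14) + (13)×(3/14)
= 13/14

E[X] = 13/14


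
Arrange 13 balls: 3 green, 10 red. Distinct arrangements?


13!/(3!×10!) = 286

286


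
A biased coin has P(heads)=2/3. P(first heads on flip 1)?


Geometric: P(X=1) = (1-p)^(k-1)×p = (1/3)^0×2/3 = 2/3

P(X=1) = 2/3 ≈ 66.67%


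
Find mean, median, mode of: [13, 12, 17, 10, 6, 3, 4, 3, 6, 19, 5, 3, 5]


Sorted: [3, 3, 3, 4, 5, 5, 6, 6, 10, 12, 13, 17, 19]
Mean = 106/13
Median = 6
Freq: {13: 1, 12: 1, 17: 1, 10: 1, 6: 2, 3: 3, 4: 1, 19: 1, 5: 2}
Mode: [3]

Mean=106/13, Median=6, Mode=3


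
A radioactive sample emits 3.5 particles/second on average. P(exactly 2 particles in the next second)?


Poisson(λ=3.5): P(X=2) = e^(-λ)×λ^k/k!
= e^(-3.5) × 3.5^2 / 2!
≈ 0.03019738342 × 12.25 / 2 ≈ 0.184959

P(X=2) ≈ 0.184959 ≈ 18.50%


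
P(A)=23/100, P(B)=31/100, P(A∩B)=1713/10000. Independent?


P(A)×P(B) = 713/10000
P(A∩B) = 1713/10000
Not equal → NOT independent

No, not independent


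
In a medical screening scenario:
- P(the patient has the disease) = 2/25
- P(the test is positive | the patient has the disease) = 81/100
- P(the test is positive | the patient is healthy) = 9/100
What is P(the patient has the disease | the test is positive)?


Using Bayes' theorem:
P(A|B) = P(B|A)·P(A) / P(B)

P(the test is positive) = 81/100 × 2/25 + 9/100 × 23/25
= 81/1250 + 207/2500 = 369/2500

P(the patient has the disease|the test is positive) = (81/1250) / (369/2500) = 18/41

P(the patient has the disease|the test is positive) = 18/41 ≈ 43.90%


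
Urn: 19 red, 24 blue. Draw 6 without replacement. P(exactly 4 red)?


Hypergeometric: C(19,4)×C(24,2)/C(43,6)
= 3876×276/6096454 = 28152/160433

P(X=4) = 28152/160433 ≈ 17.55%


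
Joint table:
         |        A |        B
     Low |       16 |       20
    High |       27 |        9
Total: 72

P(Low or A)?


P(Low∨A) = P(Low) + P(A) - P(Low∧A)
= (36 + 43 - 16)/72 = 63/72 = 7/8

P = 7/8 ≈ 87.50%


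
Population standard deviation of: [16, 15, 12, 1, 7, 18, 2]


Mean = 71/7
  (16-71/7)²=1681/49
  (15-71/7)²=1156/49
  (12-71/7)²=169/49
  (1-71/7)²=4096/49
  (7-71/7)²=484/49
  (18-71/7)²=3025/49
  (2-71/7)²=3249/49
Σ(x-μ)² = 1980/7
σ² = (1980/7)/7 = 1980/49

σ = √(1980/49) ≈ 6.3567


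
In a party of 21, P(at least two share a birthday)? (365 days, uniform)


P(all different) = Π(365-i)/365 for i=0..20
= 0.556312
P(match) = 1 - 0.556312 = 0.443688

P ≈ 0.4437 ≈ 44.37%


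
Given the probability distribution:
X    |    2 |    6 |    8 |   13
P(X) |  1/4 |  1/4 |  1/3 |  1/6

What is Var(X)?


E[X] = 41/6
E[X²] = 119/2
Var(X) = E[X²] - (E[X])² = 119/2 - 1681/36 = 461/36

Var(X) = 461/36 ≈ 12.8056


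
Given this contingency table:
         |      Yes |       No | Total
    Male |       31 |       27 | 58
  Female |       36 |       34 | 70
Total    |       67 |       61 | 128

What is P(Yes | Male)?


P(Yes | Male) = 31/(31+27) = 31/58

P(Yes|Male) = 31/58 ≈ 53.45%


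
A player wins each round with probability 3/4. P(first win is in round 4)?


Geometric: P(X=4) = (1-p)^(k-1)×p = (1/4)^3×3/4 = 3/256

P(X=4) = 3/256 ≈ 1.17%


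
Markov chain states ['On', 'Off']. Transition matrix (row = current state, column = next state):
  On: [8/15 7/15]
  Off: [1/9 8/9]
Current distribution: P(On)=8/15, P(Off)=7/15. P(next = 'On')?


P(next=On) = Σᵢ P(now=i)×P(i→On)
= 8/15×8/15 + 7/15×1/9
= 64/225 + 7/135 = 227/675

P = 227/675 ≈ 0.3363


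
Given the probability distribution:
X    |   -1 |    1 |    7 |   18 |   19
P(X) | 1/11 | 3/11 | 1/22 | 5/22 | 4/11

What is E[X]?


E[X] = Σ x·P(X=x)
= (-1)×(1/11) + (1)×(3/11) + (7)×(1/22) + (18)×(5/22) + (19)×(4/11)
= 23/2

E[X] = 23/2


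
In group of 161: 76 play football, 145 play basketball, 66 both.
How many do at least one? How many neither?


|A∪B| = 76+145-66 = 155
Neither = 161-155 = 6

At least one: 155; Neither: 6


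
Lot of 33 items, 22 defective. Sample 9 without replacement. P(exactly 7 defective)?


Hypergeometric: C(22,7)×C(11,2)/C(33,9)
= 170544×55/38567100 = 14212/58435

P(X=7) = 14212/58435 ≈ 24.32%


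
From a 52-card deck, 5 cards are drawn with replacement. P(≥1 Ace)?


P(not a Ace) = 48/52 = 12/13
P(none in 5 draws) = (12/13)^5 = 248832/371293
P(≥1 Ace) = 1 - 248832/371293 = 122461/371293

P = 122461/371293 ≈ 32.98%


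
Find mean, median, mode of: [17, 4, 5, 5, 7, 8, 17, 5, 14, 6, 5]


Sorted: [4, 5, 5, 5, 5, 6, 7, 8, 14, 17, 17]
Mean = 93/11
Median = 6
Freq: {17: 2, 4: 1, 5: 4, 7: 1, 8: 1, 14: 1, 6: 1}
Mode: [5]

Mean=93/11, Median=6, Mode=5


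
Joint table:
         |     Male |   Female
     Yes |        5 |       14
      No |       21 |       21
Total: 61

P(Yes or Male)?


P(Yes∨Male) = P(Yes) + P(Male) - P(Yes∧Male)
= (19 + 26 - 5)/61 = 40/61

P = 40/61 ≈ 65.57%


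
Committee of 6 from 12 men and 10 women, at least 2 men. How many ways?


Count by #men:
  2M,4W: C(12,2)×C(10,4)=13860
  3M,3W: C(12,3)×C(10,3)=26400
  4M,2W: C(12,4)×C(10,2)=22275
  5M,1W: C(12,5)×C(10,1)=7920
  6M,0W: C(12,6)×C(10,0)=924
Total = 71379

71379


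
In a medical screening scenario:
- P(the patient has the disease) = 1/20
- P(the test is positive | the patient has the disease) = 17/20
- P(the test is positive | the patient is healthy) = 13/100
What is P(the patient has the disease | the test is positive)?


Using Bayes' theorem:
P(A|B) = P(B|A)·P(A) / P(B)

P(the test is positive) = 17/20 × 1/20 + 13/100 × 19/20
= 17/400 + 247/2000 = 83/500

P(the patient has the disease|the test is positive) = (17/400) / (83/500) = 85/332

P(the patient has the disease|the test is positive) = 85/332 ≈ 25.60%


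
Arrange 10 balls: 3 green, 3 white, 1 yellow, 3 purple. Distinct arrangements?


10!/(3!×3!×1!×3!) = 16800

16800


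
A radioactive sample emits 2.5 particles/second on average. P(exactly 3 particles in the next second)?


Poisson(λ=2.5): P(X=3) = e^(-λ)×λ^k/k!
= e^(-2.5) × 2.5^3 / 3!
≈ 0.08208499862 × 15.625 / 6 ≈ 0.213763

P(X=3) ≈ 0.213763 ≈ 21.38%


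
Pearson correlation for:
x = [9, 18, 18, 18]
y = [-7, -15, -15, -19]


n=4, Σx=63, Σy=-56, Σxy=-945, Σx²=1053, Σy²=860
r = (4×(-945) - 63×(-56))/√((4×1053 - 63²)(4×860 - (-56)²))
= -252/√(243×304) = -252/√73872 ≈ -252/271.7940 ≈ -0.9272

r ≈ -0.9272


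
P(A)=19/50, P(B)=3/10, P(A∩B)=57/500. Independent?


P(A)×P(B) = 57/500
P(A∩B) = 57/500
Equal ✓ → Independent

Yes, independent


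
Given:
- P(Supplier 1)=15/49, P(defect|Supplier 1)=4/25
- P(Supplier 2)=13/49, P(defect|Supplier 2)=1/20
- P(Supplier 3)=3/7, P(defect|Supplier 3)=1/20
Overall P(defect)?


P(B) = Σ P(B|Aᵢ)×P(Aᵢ)
  4/25×15/49 = 12/245
  1/20×13/49 = 13/980
  1/20×3/7 = 3/140
Sum = 41/490

P(defect) = 41/490 ≈ 8.37%


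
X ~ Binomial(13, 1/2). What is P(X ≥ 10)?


P(X ≥ 10) = Σ P(X=i) for i=10..13
P(X=10) = 143/4096
P(X=11) = 39/4096
P(X=12) = 13/8192
P(X=13) = 1/8192
Sum = 189/4096

P(X ≥ 10) = 189/4096 ≈ 4.61%


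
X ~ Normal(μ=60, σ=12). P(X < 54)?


z = (54-60)/12 = -0.5
P(Z < -0.5) = 0.3085

P(X < 54) ≈ 0.3085


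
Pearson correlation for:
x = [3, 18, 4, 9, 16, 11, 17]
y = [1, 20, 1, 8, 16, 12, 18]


n=7, Σx=78, Σy=76, Σxy=1133, Σx²=1096, Σy²=1190
r = (7×1133 - 78×76)/√((7×1096 - 78²)(7×1190 - 76²))
= 2003/√(1588×2554) = 2003/√4055752 ≈ 2003/2013.8898 ≈ 0.9946

r ≈ 0.9946


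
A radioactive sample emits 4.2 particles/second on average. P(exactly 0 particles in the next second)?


Poisson(λ=4.2): P(X=0) = e^(-λ)×λ^k/k!
= e^(-4.2) × 4.2^0 / 0!
≈ 0.01499557682 × 1 / 1 ≈ 0.014996

P(X=0) ≈ 0.014996 ≈ 1.50%


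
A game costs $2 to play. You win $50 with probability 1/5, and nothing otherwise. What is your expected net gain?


E[gain] = (50-2)×1/5 + (-2)×4/5
= 48/5 - 8/5 = 8

Expected net gain = $8 ≈ $8.00


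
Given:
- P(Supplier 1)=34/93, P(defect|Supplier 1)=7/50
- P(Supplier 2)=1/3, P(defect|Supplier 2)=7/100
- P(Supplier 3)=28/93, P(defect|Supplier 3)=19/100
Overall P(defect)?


P(B) = Σ P(B|Aᵢ)×P(Aᵢ)
  7/50×34/93 = 119/2325
  7/100×1/3 = 7/300
  19/100×28/93 = 133/2325
Sum = 49/372

P(defect) = 49/372 ≈ 13.17%


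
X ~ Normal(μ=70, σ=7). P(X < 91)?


z = (91-70)/7 = 3.0
P(Z < 3.0) = 0.9987

P(X < 91) ≈ 0.9987


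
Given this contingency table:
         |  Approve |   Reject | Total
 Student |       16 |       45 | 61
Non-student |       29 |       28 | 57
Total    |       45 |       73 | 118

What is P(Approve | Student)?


P(Approve | Student) = 16/(16+45) = 16/61

P(Approve|Student) = 16/61 ≈ 26.23%


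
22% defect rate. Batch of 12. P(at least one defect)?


P(all good) = (39/50)^12 = 12381557655576425121/244140625000000000000
P(≥1 defect) = 231759067344423574879/244140625000000000000

P = 231759067344423574879/244140625000000000000 ≈ 94.93%


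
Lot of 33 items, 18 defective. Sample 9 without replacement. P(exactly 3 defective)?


Hypergeometric: C(18,3)×C(15,6)/C(33,9)
= 816×5005/38567100 = 476/4495

P(X=3) = 476/4495 ≈ 10.59%


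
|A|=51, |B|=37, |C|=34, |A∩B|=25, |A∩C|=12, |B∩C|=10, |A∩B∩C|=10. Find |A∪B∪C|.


|A∪B∪C| = 51+37+34-25-12-10+10 = 85

|A∪B∪C| = 85


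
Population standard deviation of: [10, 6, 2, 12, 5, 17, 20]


Mean = 72/7
  (10-72/7)²=4/49
  (6-72/7)²=900/49
  (2-72/7)²=3364/49
  (12-72/7)²=144/49
  (5-72/7)²=1369/49
  (17-72/7)²=2209/49
  (20-72/7)²=4624/49
Σ(x-μ)² = 1802/7
σ² = (1802/7)/7 = 1802/49

σ = √(1802/49) ≈ 6.0643


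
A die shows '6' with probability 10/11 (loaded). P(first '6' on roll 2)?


Geometric: P(X=2) = (1-p)^(k-1)×p = (1/11)^1×10/11 = 10/121

P(X=2) = 10/121 ≈ 8.26%


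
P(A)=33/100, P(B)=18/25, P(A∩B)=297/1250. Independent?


P(A)×P(B) = 297/1250
P(A∩B) = 297/1250
Equal ✓ → Independent

Yes, independent


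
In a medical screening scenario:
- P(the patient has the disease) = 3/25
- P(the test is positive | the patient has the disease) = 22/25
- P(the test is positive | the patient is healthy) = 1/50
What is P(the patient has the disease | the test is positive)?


Using Bayes' theorem:
P(A|B) = P(B|A)·P(A) / P(B)

P(the test is positive) = 22/25 × 3/25 + 1/50 × 22/25
= 66/625 + 11/625 = 77/625

P(the patient has the disease|the test is positive) = (66/625) / (77/625) = 6/7

P(the patient has the disease|the test is positive) = 6/7 ≈ 85.71%


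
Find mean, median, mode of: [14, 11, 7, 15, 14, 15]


Sorted: [7, 11, 14, 14, 15, 15]
Mean = 76/6 = 38/3
Median = 14
Freq: {14: 2, 11: 1, 7: 1, 15: 2}
Mode: [14, 15]

Mean=38/3, Median=14, Mode=[14, 15]


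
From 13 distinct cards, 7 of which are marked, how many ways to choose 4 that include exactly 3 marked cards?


Choose 3 of the 7 marked cards and 1 of the other 6 cards:
C(7,3)×C(6,1) = 35×6 = 210

210


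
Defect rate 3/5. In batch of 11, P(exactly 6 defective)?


Binomial: P(X=6) = C(11,6)×p^6×(1-p)^5
= 462 × 729/15625 × 32/3125 = 10777536/48828125

P(X=6) = 10777536/48828125 ≈ 22.07%


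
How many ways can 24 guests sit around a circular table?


Circular arrangements of 24 distinct objects: fix one position to break rotational symmetry.
(n-1)! = 23! = 25852016738884976640000

25852016738884976640000


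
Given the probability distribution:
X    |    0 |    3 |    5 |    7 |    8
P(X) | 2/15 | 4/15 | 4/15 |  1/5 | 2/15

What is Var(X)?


E[X] = 23/5
E[X²] = 137/5
Var(X) = E[X²] - (E[X])² = 137/5 - 529/25 = 156/25

Var(X) = 156/25 ≈ 6.2400


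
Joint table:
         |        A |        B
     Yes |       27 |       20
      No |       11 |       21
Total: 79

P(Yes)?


P(Yes) = (27+20)/79 = 47/79

P(Yes) = 47/79 ≈ 59.49%


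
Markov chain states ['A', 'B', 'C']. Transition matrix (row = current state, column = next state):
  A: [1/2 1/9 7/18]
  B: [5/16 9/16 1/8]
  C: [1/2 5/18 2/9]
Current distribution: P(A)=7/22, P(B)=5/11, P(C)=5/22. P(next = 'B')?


P(next=B) = Σᵢ P(now=i)×P(i→B)
= 7/22×1/9 + 5/11×9/16 + 5/22×5/18
= 7/198 + 45/176 + 25/396 = 17/48

P = 17/48 ≈ 0.3542


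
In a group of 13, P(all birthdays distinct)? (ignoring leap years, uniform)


P(all different) = Π(365-i)/365 for i=0..12
= (365/365)×(364/365)×...×(353/365)
= 0.805590

P ≈ 0.8056 ≈ 80.56%


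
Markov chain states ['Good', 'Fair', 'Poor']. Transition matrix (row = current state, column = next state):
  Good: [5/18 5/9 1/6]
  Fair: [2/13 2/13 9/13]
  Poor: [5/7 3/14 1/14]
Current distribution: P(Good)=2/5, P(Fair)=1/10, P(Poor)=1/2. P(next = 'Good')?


P(next=Good) = Σᵢ P(now=i)×P(i→Good)
= 2/5×5/18 + 1/10×2/13 + 1/2×5/7
= 1/9 + 1/65 + 5/14 = 3961/8190

P = 3961/8190 ≈ 0.4836


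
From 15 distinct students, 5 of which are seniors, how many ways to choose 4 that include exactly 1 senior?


Choose 1 of the 5 seniors and 3 of the other 10 students:
C(5,1)×C(10,3) = 5×120 = 600

600


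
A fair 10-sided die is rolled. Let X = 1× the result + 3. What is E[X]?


E[die] = (1+10)/2 = 11/2
E[X] = 1×11/2 + 3 = 17/2

E[X] = 17/2


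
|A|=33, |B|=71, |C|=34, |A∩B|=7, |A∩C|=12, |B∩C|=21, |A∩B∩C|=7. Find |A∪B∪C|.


|A∪B∪C| = 33+71+34-7-12-21+7 = 105

|A∪B∪C| = 105


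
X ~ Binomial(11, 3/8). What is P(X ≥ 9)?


P(X ≥ 9) = Σ P(X=i) for i=9..11
P(X=9) = 27064125/8589934592
P(X=10) = 3247695/8589934592
P(X=11) = 177147/8589934592
Sum = 30488967/8589934592

P(X ≥ 9) = 30488967/8589934592 ≈ 0.35%


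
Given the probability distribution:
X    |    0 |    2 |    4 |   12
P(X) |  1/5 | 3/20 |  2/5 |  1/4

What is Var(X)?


E[X] = 49/10
E[X²] = 43
Var(X) = E[X²] - (E[X])² = 43 - 2401/100 = 1899/100

Var(X) = 1899/100 ≈ 18.9900


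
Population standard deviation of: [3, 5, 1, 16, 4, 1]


Mean = 30/6 = 5
  (3-5)²=4
  (5-5)²=0
  (1-5)²=16
  (16-5)²=121
  (4-5)²=1
  (1-5)²=16
Σ(x-μ)² = 158
σ² = 158/6 = 79/3

σ = √(79/3) ≈ 5.1316


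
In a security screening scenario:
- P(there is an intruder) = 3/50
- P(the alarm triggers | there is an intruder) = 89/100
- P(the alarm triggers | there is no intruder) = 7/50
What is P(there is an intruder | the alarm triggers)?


Using Bayes' theorem:
P(A|B) = P(B|A)·P(A) / P(B)

P(the alarm triggers) = 89/100 × 3/50 + 7/50 × 47/50
= 267/5000 + 329/2500 = 37/200

P(there is an intruder|the alarm triggers) = (267/5000) / (37/200) = 267/925

P(there is an intruder|the alarm triggers) = 267/925 ≈ 28.86%
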